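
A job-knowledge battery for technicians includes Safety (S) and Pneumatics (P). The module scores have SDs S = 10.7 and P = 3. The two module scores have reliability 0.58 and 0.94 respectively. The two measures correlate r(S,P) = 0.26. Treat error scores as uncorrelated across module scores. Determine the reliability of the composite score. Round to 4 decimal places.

Var(S+P) = 10.7² + 3² + 2·[10.7·3·0.26] = 123.49 + 16.692 = 140.182.
Because errors are independent across components, Cov(Tᵢ,Tⱼ) = Cov(Xᵢ,Xⱼ); the off-diagonal part of the true-score variance is the same as above.
True-score variance = [10.7²·0.58 + 3²·0.94] + 16.692 = 74.8642 + 16.692 = 91.5562.
Reliability = 91.5562 / 140.182 = 0.6531.

0.6531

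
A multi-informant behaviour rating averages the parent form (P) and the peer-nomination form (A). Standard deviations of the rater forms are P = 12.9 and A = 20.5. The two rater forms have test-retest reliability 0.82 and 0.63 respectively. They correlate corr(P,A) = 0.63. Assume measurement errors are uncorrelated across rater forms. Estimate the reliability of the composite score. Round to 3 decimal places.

0.798

Var(P+A) = 12.9² + 20.5² + 2·[12.9·20.5·0.63] = 586.66 + 333.207 = 919.867.
Under uncorrelated errors the observed covariances equal the true-score covariances, so only the own-variance terms attenuate.
True-score variance = [12.9²·0.82 + 20.5²·0.63] + 333.207 = 401.214 + 333.207 = 734.421.
Reliability = 734.421 / 919.867 = 0.798.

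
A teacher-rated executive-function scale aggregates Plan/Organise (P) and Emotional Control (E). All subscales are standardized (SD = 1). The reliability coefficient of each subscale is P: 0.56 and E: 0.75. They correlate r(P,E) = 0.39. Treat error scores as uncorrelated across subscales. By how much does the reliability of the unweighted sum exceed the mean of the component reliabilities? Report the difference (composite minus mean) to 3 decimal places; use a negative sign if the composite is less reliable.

0.097

Var(sum) = 2 + 0.78 = 2.78; true-score variance = 1.31 + 0.78 = 2.09; composite reliability = 0.7518.
Mean component reliability = 0.6550.
Difference = 0.7518 − 0.6550 = 0.097.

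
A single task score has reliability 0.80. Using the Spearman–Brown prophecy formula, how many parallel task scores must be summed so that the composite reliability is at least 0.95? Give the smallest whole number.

k ≥ ρ*(1−ρ₁)/(ρ₁(1−ρ*)) = 0.95·0.20 / (0.80·0.05) = 4.750.
Smallest integer k = 5.

5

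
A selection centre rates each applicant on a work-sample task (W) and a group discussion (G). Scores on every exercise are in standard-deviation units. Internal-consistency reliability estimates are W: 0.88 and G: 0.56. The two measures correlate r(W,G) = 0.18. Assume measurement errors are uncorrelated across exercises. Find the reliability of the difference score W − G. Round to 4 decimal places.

0.6585

Var(W−G) = 1 + 1 − 2·0.18 = 2 − 0.36 = 1.64.
Under uncorrelated errors the observed covariances equal the true-score covariances, so only the own-variance terms attenuate.
True-score variance = [0.88 + 0.56] − 0.36 = 1.44 − 0.36 = 1.08.
Reliability = 1.08 / 1.64 = 0.6585.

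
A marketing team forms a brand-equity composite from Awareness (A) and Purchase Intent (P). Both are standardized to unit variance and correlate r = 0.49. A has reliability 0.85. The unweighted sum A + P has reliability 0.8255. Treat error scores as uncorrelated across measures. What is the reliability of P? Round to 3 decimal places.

0.630

Var(A+P) = 2 + 2·0.49 = 2.980.
True-score variance = ρ_A + ρ_P + 2·0.49, so 0.8255 = (0.85 + ρ_P + 0.98) / 2.980.
ρ_P = 0.8255·2.980 − 0.85 − 0.98 = 0.630.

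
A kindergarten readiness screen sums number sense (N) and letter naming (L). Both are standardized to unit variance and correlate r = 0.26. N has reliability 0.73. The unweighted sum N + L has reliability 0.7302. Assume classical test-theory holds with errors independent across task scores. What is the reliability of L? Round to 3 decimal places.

Var(N+L) = 2 + 2·0.26 = 2.520.
True-score variance = ρ_N + ρ_L + 2·0.26, so 0.7302 = (0.73 + ρ_L + 0.52) / 2.520.
ρ_L = 0.7302·2.520 − 0.73 − 0.52 = 0.590.

0.590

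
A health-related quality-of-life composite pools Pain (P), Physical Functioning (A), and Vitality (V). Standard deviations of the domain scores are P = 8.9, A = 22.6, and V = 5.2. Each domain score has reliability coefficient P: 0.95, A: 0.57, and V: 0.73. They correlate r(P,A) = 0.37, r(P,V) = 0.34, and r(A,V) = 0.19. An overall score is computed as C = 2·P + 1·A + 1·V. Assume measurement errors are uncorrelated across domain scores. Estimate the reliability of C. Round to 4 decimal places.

0.8073

Var(C) = 2²·8.9² + 22.6² + 5.2² + 2·[2·8.9·22.6·0.37 + 2·8.9·5.2·0.34 + 22.6·5.2·0.19] = 854.64 + 405.286 = 1259.93.
With uncorrelated errors the cross-covariances are all true-score covariance, so they carry over unchanged; only the diagonal terms shrink to ρᵢσᵢ².
True-score variance = [2²·8.9²·0.95 + 22.6²·0.57 + 5.2²·0.73] + 405.286 = 611.87 + 405.286 = 1017.16.
Reliability = 1017.16 / 1259.93 = 0.8073.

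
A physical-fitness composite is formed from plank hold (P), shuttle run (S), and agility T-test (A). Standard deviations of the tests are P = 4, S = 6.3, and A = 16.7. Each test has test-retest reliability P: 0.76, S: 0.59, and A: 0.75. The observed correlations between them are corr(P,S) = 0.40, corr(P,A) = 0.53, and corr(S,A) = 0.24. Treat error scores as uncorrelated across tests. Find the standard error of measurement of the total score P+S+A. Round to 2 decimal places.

Var(total) = 334.58 + 141.469 = 476.049.
True-score variance = 244.745 + 141.469 = 386.213, so reliability = 0.8113.
Error variance = 476.049 − 386.213 = 89.8354; SEM = √89.8354 = 9.48.

9.48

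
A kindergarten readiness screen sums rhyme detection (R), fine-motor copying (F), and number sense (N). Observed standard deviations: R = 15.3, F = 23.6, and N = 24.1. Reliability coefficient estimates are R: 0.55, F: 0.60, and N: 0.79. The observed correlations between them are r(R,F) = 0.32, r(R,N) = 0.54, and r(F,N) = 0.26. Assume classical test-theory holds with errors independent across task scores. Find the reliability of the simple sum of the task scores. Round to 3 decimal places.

Var(R+F+N) = 15.3² + 23.6² + 24.1² + 2·[15.3·23.6·0.32 + 15.3·24.1·0.54 + 23.6·24.1·0.26] = 1371.86 + 925.075 = 2296.93.
Because errors are independent across components, Cov(Tᵢ,Tⱼ) = Cov(Xᵢ,Xⱼ); the off-diagonal part of the true-score variance is the same as above.
True-score variance = [15.3²·0.55 + 23.6²·0.60 + 24.1²·0.79] + 925.075 = 921.765 + 925.075 = 1846.84.
Reliability = 1846.84 / 2296.93 = 0.804.

0.804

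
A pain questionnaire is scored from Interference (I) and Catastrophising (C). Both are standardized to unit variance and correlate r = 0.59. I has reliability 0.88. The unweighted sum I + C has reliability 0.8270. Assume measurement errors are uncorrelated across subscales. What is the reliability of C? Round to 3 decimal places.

0.570

Var(I+C) = 2 + 2·0.59 = 3.180.
True-score variance = ρ_I + ρ_C + 2·0.59, so 0.8270 = (0.88 + ρ_C + 1.18) / 3.180.
ρ_C = 0.8270·3.180 − 0.88 − 1.18 = 0.570.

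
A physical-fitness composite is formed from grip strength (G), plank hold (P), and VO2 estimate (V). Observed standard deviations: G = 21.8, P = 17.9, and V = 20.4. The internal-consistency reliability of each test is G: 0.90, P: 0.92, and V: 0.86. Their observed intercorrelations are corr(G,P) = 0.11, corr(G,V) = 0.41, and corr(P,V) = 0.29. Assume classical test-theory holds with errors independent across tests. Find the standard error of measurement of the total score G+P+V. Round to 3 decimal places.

Var(total) = 1211.81 + 662.312 = 1874.12.
True-score variance = 1080.39 + 662.312 = 1742.7, so reliability = 0.9299.
Error variance = 1874.12 − 1742.7 = 131.419; SEM = √131.419 = 11.464.

11.464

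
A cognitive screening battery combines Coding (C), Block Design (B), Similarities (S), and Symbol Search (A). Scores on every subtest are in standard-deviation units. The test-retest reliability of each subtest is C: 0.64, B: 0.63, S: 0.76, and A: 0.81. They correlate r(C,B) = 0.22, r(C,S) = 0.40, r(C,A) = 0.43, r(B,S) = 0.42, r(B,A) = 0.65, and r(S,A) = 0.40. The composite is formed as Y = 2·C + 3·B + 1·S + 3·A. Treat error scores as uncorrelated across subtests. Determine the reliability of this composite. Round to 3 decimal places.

Var(Y) = 2² + 3² + 1 + 3² + 2·[6·0.22 + 2·0.40 + 6·0.43 + 3·0.42 + 9·0.65 + 3·0.40] = 23 + 26.02 = 49.02.
Because errors are independent across components, Cov(Tᵢ,Tⱼ) = Cov(Xᵢ,Xⱼ); the off-diagonal part of the true-score variance is the same as above.
True-score variance = [2²·0.64 + 3²·0.63 + 0.76 + 3²·0.81] + 26.02 = 16.28 + 26.02 = 42.3.
Reliability = 42.3 / 49.02 = 0.863.

0.863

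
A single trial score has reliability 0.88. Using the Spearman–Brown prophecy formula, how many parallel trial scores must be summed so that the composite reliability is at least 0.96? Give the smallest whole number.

4

k ≥ ρ*(1−ρ₁)/(ρ₁(1−ρ*)) = 0.96·0.12 / (0.88·0.04) = 3.273.
Smallest integer k = 4.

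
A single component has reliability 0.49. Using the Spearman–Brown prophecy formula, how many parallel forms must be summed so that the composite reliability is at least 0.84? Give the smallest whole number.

6

k ≥ ρ*(1−ρ₁)/(ρ₁(1−ρ*)) = 0.84·0.51 / (0.49·0.16) = 5.464.
Smallest integer k = 6.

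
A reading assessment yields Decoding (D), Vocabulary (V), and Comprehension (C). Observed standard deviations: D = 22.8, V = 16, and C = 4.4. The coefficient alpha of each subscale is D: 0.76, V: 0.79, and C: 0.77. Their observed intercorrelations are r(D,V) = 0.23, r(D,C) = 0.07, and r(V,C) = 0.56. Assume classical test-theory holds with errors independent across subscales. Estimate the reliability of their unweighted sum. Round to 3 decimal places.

0.827

Var(D+V+C) = 22.8² + 16² + 4.4² + 2·[22.8·16·0.23 + 22.8·4.4·0.07 + 16·4.4·0.56] = 795.2 + 260.701 = 1055.9.
With uncorrelated errors the cross-covariances are all true-score covariance, so they carry over unchanged; only the diagonal terms shrink to ρᵢσᵢ².
True-score variance = [22.8²·0.76 + 16²·0.79 + 4.4²·0.77] + 260.701 = 612.226 + 260.701 = 872.926.
Reliability = 872.926 / 1055.9 = 0.827.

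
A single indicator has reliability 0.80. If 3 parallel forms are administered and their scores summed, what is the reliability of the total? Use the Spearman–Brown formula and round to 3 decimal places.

0.923

ρ_k = kρ / (1 + (k−1)ρ) = 3·0.80 / (1 + 2·0.80) = 2.400 / 2.600 = 0.923.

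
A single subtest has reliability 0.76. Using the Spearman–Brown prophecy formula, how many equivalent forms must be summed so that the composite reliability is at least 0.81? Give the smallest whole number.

2

k ≥ ρ*(1−ρ₁)/(ρ₁(1−ρ*)) = 0.81·0.24 / (0.76·0.19) = 1.346.
Smallest integer k = 2.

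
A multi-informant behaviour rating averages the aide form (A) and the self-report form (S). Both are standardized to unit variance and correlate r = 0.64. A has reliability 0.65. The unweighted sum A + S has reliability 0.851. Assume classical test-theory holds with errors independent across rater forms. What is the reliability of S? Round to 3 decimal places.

0.861

Var(A+S) = 2 + 2·0.64 = 3.280.
True-score variance = ρ_A + ρ_S + 2·0.64, so 0.851 = (0.65 + ρ_S + 1.28) / 3.280.
ρ_S = 0.851·3.280 − 0.65 − 1.28 = 0.861.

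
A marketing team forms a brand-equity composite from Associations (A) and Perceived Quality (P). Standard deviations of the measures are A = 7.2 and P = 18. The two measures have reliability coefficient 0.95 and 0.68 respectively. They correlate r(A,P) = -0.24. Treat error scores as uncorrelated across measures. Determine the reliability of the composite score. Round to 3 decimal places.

Var(A+P) = 7.2² + 18² + 2·[7.2·18·(-0.24)] = 375.84 − 62.208 = 313.632.
Because errors are independent across components, Cov(Tᵢ,Tⱼ) = Cov(Xᵢ,Xⱼ); the off-diagonal part of the true-score variance is the same as above.
True-score variance = [7.2²·0.95 + 18²·0.68] − 62.208 = 269.568 − 62.208 = 207.36.
Reliability = 207.36 / 313.632 = 0.661.

0.661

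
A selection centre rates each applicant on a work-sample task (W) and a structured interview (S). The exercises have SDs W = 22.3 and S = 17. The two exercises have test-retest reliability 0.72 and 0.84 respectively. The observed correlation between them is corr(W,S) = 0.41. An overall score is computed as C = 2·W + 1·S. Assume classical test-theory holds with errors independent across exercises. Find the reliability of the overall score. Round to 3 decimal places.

0.792

Var(C) = 2²·22.3² + 17² + 2·[2·22.3·17·0.41] = 2278.16 + 621.724 = 2899.88.
Because errors are independent across components, Cov(Tᵢ,Tⱼ) = Cov(Xᵢ,Xⱼ); the off-diagonal part of the true-score variance is the same as above.
True-score variance = [2²·22.3²·0.72 + 17²·0.84] + 621.724 = 1674.96 + 621.724 = 2296.68.
Reliability = 2296.68 / 2899.88 = 0.792.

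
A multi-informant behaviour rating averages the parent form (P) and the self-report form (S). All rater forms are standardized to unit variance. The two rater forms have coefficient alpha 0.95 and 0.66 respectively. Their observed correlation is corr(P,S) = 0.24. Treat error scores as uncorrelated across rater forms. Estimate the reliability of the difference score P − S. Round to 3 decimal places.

Var(P−S) = 1 + 1 − 2·0.24 = 2 − 0.48 = 1.52.
Because errors are independent across components, Cov(Tᵢ,Tⱼ) = Cov(Xᵢ,Xⱼ); the off-diagonal part of the true-score variance is the same as above.
True-score variance = [0.95 + 0.66] − 0.48 = 1.61 − 0.48 = 1.13.
Reliability = 1.13 / 1.52 = 0.743.

0.743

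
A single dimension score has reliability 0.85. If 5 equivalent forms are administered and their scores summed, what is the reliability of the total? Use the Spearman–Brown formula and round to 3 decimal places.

ρ_k = kρ / (1 + (k−1)ρ) = 5·0.85 / (1 + 4·0.85) = 4.250 / 4.400 = 0.966.

0.966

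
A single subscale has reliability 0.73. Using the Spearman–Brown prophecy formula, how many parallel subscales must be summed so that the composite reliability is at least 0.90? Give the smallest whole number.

k ≥ ρ*(1−ρ₁)/(ρ₁(1−ρ*)) = 0.90·0.27 / (0.73·0.10) = 3.329.
Smallest integer k = 4.

4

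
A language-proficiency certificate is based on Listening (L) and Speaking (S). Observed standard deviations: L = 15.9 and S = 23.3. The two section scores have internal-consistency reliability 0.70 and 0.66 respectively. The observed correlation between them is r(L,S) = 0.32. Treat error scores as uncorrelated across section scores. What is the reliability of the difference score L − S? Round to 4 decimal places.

Var(L−S) = 15.9² + 23.3² − 2·15.9·23.3·0.32 = 795.7 − 237.101 = 558.599.
With uncorrelated errors the cross-covariances are all true-score covariance, so they carry over unchanged; only the diagonal terms shrink to ρᵢσᵢ².
True-score variance = [15.9²·0.70 + 23.3²·0.66] − 237.101 = 535.274 − 237.101 = 298.174.
Reliability = 298.174 / 558.599 = 0.5338.

0.5338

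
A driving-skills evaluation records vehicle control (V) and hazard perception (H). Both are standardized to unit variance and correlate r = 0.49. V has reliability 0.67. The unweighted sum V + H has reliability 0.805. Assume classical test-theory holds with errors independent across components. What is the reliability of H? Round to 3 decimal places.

0.749

Var(V+H) = 2 + 2·0.49 = 2.980.
True-score variance = ρ_V + ρ_H + 2·0.49, so 0.805 = (0.67 + ρ_H + 0.98) / 2.980.
ρ_H = 0.805·2.980 − 0.67 − 0.98 = 0.749.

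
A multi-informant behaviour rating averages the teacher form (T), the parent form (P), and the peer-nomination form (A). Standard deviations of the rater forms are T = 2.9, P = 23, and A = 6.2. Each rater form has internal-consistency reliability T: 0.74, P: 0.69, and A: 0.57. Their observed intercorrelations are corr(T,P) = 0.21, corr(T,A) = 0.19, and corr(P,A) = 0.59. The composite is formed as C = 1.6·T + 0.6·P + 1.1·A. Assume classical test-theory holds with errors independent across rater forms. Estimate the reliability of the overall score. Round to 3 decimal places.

Var(C) = 1.6²·2.9² + 0.6²·23² + 1.1²·6.2² + 2·[0.96·2.9·23·0.21 + 1.76·2.9·6.2·0.19 + 0.66·23·6.2·0.59] = 258.482 + 149.975 = 408.457.
With uncorrelated errors the cross-covariances are all true-score covariance, so they carry over unchanged; only the diagonal terms shrink to ρᵢσᵢ².
True-score variance = [1.6²·2.9²·0.74 + 0.6²·23²·0.69 + 1.1²·6.2²·0.57] + 149.975 = 173.848 + 149.975 = 323.823.
Reliability = 323.823 / 408.457 = 0.793.

0.793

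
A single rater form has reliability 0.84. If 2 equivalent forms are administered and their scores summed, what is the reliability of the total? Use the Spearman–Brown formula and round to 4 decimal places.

0.9130

ρ_k = kρ / (1 + (k−1)ρ) = 2·0.84 / (1 + 1·0.84) = 1.680 / 1.840 = 0.9130.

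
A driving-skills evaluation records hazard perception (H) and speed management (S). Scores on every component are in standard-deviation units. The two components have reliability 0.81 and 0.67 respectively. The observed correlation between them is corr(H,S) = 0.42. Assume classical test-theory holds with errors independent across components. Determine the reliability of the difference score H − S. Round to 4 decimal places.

Var(H−S) = 1 + 1 − 2·0.42 = 2 − 0.84 = 1.16.
Because errors are independent across components, Cov(Tᵢ,Tⱼ) = Cov(Xᵢ,Xⱼ); the off-diagonal part of the true-score variance is the same as above.
True-score variance = [0.81 + 0.67] − 0.84 = 1.48 − 0.84 = 0.64.
Reliability = 0.64 / 1.16 = 0.5517.

0.5517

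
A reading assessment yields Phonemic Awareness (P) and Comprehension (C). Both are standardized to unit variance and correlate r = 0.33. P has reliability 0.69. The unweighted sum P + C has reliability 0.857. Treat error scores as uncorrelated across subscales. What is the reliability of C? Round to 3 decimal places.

Var(P+C) = 2 + 2·0.33 = 2.660.
True-score variance = ρ_P + ρ_C + 2·0.33, so 0.857 = (0.69 + ρ_C + 0.66) / 2.660.
ρ_C = 0.857·2.660 − 0.69 − 0.66 = 0.930.

0.930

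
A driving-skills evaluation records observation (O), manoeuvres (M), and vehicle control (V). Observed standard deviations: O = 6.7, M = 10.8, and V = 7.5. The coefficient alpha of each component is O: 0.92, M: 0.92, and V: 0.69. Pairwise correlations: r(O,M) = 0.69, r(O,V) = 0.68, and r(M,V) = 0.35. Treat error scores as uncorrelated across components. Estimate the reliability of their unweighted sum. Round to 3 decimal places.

Var(O+M+V) = 6.7² + 10.8² + 7.5² + 2·[6.7·10.8·0.69 + 6.7·7.5·0.68 + 10.8·7.5·0.35] = 217.78 + 224.897 = 442.677.
With uncorrelated errors the cross-covariances are all true-score covariance, so they carry over unchanged; only the diagonal terms shrink to ρᵢσᵢ².
True-score variance = [6.7²·0.92 + 10.8²·0.92 + 7.5²·0.69] + 224.897 = 187.42 + 224.897 = 412.317.
Reliability = 412.317 / 442.677 = 0.931.

0.931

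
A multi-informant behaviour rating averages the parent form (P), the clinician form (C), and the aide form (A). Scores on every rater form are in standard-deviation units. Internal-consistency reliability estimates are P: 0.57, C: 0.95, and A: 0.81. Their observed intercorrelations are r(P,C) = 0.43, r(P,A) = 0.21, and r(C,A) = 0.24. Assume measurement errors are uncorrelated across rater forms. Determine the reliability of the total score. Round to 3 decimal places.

Var(P+C+A) = 3 + 2·[0.43 + 0.21 + 0.24] = 3 + 1.76 = 4.76.
Because errors are independent across components, Cov(Tᵢ,Tⱼ) = Cov(Xᵢ,Xⱼ); the off-diagonal part of the true-score variance is the same as above.
True-score variance = [0.57 + 0.95 + 0.81] + 1.76 = 2.33 + 1.76 = 4.09.
Reliability = 4.09 / 4.76 = 0.859.

0.859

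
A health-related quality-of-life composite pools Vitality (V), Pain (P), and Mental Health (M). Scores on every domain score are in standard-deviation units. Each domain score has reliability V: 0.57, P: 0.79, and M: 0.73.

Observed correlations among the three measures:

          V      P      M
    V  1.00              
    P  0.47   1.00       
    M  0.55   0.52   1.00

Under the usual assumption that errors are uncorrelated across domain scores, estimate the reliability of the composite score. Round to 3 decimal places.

Var(V+P+M) = 3 + 2·[0.47 + 0.55 + 0.52] = 3 + 3.08 = 6.08.
Under uncorrelated errors the observed covariances equal the true-score covariances, so only the own-variance terms attenuate.
True-score variance = [0.57 + 0.79 + 0.73] + 3.08 = 2.09 + 3.08 = 5.17.
Reliability = 5.17 / 6.08 = 0.850.

0.850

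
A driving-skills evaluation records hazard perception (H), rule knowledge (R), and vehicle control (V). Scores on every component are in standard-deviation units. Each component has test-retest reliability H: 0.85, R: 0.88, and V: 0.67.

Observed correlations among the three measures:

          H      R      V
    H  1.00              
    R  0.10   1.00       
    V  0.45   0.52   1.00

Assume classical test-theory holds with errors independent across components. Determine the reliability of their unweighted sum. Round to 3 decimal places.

0.883

Var(H+R+V) = 3 + 2·[0.10 + 0.45 + 0.52] = 3 + 2.14 = 5.14.
Under uncorrelated errors the observed covariances equal the true-score covariances, so only the own-variance terms attenuate.
True-score variance = [0.85 + 0.88 + 0.67] + 2.14 = 2.4 + 2.14 = 4.54.
Reliability = 4.54 / 5.14 = 0.883.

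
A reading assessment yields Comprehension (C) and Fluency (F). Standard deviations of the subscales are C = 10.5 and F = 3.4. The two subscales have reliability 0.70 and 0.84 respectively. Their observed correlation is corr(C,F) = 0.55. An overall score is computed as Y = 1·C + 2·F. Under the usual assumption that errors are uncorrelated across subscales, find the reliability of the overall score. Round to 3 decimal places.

Var(Y) = 10.5² + 2²·3.4² + 2·[2·10.5·3.4·0.55] = 156.49 + 78.54 = 235.03.
With uncorrelated errors the cross-covariances are all true-score covariance, so they carry over unchanged; only the diagonal terms shrink to ρᵢσᵢ².
True-score variance = [10.5²·0.70 + 2²·3.4²·0.84] + 78.54 = 116.017 + 78.54 = 194.557.
Reliability = 194.557 / 235.03 = 0.828.

0.828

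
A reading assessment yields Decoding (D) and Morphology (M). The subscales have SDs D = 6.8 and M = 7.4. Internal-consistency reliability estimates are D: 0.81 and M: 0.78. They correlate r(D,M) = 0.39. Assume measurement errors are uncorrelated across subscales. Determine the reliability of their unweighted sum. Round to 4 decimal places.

Var(D+M) = 6.8² + 7.4² + 2·[6.8·7.4·0.39] = 101 + 39.2496 = 140.25.
Because errors are independent across components, Cov(Tᵢ,Tⱼ) = Cov(Xᵢ,Xⱼ); the off-diagonal part of the true-score variance is the same as above.
True-score variance = [6.8²·0.81 + 7.4²·0.78] + 39.2496 = 80.1672 + 39.2496 = 119.417.
Reliability = 119.417 / 140.25 = 0.8515.

0.8515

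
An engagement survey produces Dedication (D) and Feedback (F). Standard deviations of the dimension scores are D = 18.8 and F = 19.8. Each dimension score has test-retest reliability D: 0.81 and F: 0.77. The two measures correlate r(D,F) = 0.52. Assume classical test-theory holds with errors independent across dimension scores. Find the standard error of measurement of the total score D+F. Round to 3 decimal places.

12.543

Var(total) = 745.48 + 387.13 = 1132.61.
True-score variance = 588.157 + 387.13 = 975.287, so reliability = 0.8611.
Error variance = 1132.61 − 975.287 = 157.323; SEM = √157.323 = 12.543.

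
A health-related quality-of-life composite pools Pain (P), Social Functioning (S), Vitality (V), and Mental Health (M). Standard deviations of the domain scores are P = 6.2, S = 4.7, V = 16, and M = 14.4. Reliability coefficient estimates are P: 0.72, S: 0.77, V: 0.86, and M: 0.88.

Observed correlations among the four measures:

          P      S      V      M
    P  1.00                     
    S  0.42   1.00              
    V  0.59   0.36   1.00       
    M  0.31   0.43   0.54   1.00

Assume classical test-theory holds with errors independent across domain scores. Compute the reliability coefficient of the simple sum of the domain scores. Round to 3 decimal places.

Var(P+S+V+M) = 6.2² + 4.7² + 16² + 14.4² + 2·[6.2·4.7·0.42 + 6.2·16·0.59 + 6.2·14.4·0.31 + 4.7·16·0.36 + 4.7·14.4·0.43 + 16·14.4·0.54] = 523.89 + 558.068 = 1081.96.
With uncorrelated errors the cross-covariances are all true-score covariance, so they carry over unchanged; only the diagonal terms shrink to ρᵢσᵢ².
True-score variance = [6.2²·0.72 + 4.7²·0.77 + 16²·0.86 + 14.4²·0.88] + 558.068 = 447.323 + 558.068 = 1005.39.
Reliability = 1005.39 / 1081.96 = 0.929.

0.929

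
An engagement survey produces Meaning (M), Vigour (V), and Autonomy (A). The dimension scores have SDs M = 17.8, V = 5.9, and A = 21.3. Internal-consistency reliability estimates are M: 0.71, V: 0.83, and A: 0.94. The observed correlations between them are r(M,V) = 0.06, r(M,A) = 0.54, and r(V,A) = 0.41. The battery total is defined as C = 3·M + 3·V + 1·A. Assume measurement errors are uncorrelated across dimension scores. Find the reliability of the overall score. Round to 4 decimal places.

Var(C) = 3²·17.8² + 3²·5.9² + 21.3² + 2·[9·17.8·5.9·0.06 + 3·17.8·21.3·0.54 + 3·5.9·21.3·0.41] = 3618.54 + 1650.98 = 5269.52.
Under uncorrelated errors the observed covariances equal the true-score covariances, so only the own-variance terms attenuate.
True-score variance = [3²·17.8²·0.71 + 3²·5.9²·0.83 + 21.3²·0.94] + 1650.98 = 2711.11 + 1650.98 = 4362.09.
Reliability = 4362.09 / 5269.52 = 0.8278.

0.8278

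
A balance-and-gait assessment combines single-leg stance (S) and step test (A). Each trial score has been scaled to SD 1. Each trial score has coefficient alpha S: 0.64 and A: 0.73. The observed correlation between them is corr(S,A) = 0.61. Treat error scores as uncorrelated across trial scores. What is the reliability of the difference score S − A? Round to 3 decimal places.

Var(S−A) = 1 + 1 − 2·0.61 = 2 − 1.22 = 0.78.
Under uncorrelated errors the observed covariances equal the true-score covariances, so only the own-variance terms attenuate.
True-score variance = [0.64 + 0.73] − 1.22 = 1.37 − 1.22 = 0.15.
Reliability = 0.15 / 0.78 = 0.192.

0.192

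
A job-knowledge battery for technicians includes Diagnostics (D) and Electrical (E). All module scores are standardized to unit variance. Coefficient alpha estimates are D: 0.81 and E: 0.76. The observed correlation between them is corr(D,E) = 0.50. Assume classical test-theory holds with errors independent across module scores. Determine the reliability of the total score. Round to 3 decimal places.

Var(D+E) = 2 + 2·[0.50] = 2 + 1 = 3.
Under uncorrelated errors the observed covariances equal the true-score covariances, so only the own-variance terms attenuate.
True-score variance = [0.81 + 0.76] + 1 = 1.57 + 1 = 2.57.
Reliability = 2.57 / 3 = 0.857.

0.857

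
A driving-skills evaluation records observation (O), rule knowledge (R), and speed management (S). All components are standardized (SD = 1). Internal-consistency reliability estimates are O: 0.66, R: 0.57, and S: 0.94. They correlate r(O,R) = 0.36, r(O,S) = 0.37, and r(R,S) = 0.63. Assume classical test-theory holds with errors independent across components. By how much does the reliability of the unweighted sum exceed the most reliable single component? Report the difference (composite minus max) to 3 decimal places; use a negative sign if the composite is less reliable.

Var(sum) = 3 + 2.72 = 5.72; true-score variance = 2.17 + 2.72 = 4.89; composite reliability = 0.8549.
Max component reliability = 0.9400.
Difference = 0.8549 − 0.9400 = -0.085.

-0.085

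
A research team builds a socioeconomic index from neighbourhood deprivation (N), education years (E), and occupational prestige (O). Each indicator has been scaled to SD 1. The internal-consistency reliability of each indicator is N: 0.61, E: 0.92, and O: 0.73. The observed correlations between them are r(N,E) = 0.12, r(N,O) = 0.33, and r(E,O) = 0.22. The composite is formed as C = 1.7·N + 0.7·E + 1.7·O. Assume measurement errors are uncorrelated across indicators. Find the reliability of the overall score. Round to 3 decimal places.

0.783

Var(C) = 1.7² + 0.7² + 1.7² + 2·[1.19·0.12 + 2.89·0.33 + 1.19·0.22] = 6.27 + 2.7166 = 8.9866.
Under uncorrelated errors the observed covariances equal the true-score covariances, so only the own-variance terms attenuate.
True-score variance = [1.7²·0.61 + 0.7²·0.92 + 1.7²·0.73] + 2.7166 = 4.3234 + 2.7166 = 7.04.
Reliability = 7.04 / 8.9866 = 0.783.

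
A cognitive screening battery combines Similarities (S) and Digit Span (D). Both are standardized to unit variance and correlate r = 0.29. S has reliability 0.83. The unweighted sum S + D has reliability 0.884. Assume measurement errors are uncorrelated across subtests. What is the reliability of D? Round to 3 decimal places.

0.871

Var(S+D) = 2 + 2·0.29 = 2.580.
True-score variance = ρ_S + ρ_D + 2·0.29, so 0.884 = (0.83 + ρ_D + 0.58) / 2.580.
ρ_D = 0.884·2.580 − 0.83 − 0.58 = 0.871.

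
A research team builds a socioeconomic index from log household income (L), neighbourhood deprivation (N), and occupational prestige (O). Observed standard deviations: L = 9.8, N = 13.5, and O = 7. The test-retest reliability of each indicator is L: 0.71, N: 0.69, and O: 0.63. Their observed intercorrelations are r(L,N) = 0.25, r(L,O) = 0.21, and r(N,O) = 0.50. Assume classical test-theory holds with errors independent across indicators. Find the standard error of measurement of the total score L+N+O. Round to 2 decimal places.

10.12

Var(total) = 327.29 + 189.462 = 516.752.
True-score variance = 224.811 + 189.462 = 414.273, so reliability = 0.8017.
Error variance = 516.752 − 414.273 = 102.479; SEM = √102.479 = 10.12.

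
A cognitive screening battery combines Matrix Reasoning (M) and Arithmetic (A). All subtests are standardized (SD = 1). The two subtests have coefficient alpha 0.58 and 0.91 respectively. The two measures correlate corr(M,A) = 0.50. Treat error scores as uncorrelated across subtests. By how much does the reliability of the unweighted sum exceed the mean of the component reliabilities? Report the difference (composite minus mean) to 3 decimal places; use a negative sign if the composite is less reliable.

Var(sum) = 2 + 1 = 3; true-score variance = 1.49 + 1 = 2.49; composite reliability = 0.8300.
Mean component reliability = 0.7450.
Difference = 0.8300 − 0.7450 = 0.085.

0.085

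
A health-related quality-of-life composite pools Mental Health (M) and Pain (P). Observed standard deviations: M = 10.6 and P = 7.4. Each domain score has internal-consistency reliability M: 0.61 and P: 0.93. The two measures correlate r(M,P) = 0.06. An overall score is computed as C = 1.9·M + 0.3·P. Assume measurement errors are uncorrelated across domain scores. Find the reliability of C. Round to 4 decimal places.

0.6188

Var(C) = 1.9²·10.6² + 0.3²·7.4² + 2·[0.57·10.6·7.4·0.06] = 410.548 + 5.3653 = 415.913.
Because errors are independent across components, Cov(Tᵢ,Tⱼ) = Cov(Xᵢ,Xⱼ); the off-diagonal part of the true-score variance is the same as above.
True-score variance = [1.9²·10.6²·0.61 + 0.3²·7.4²·0.93] + 5.3653 = 252.011 + 5.3653 = 257.377.
Reliability = 257.377 / 415.913 = 0.6188.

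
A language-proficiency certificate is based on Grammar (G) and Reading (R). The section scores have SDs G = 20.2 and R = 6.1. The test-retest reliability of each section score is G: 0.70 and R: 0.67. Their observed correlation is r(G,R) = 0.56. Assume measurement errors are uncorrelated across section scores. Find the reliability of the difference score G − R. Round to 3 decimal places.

Var(G−R) = 20.2² + 6.1² − 2·20.2·6.1·0.56 = 445.25 − 138.006 = 307.244.
With uncorrelated errors the cross-covariances are all true-score covariance, so they carry over unchanged; only the diagonal terms shrink to ρᵢσᵢ².
True-score variance = [20.2²·0.70 + 6.1²·0.67] − 138.006 = 310.559 − 138.006 = 172.552.
Reliability = 172.552 / 307.244 = 0.562.

0.562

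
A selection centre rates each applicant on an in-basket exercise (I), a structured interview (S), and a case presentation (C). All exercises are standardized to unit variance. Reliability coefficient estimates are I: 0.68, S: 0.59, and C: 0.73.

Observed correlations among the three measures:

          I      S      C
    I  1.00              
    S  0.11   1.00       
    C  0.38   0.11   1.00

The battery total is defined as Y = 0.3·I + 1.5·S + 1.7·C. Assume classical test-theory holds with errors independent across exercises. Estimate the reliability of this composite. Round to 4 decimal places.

Var(Y) = 0.3² + 1.5² + 1.7² + 2·[0.45·0.11 + 0.51·0.38 + 2.55·0.11] = 5.23 + 1.0476 = 6.2776.
With uncorrelated errors the cross-covariances are all true-score covariance, so they carry over unchanged; only the diagonal terms shrink to ρᵢσᵢ².
True-score variance = [0.3²·0.68 + 1.5²·0.59 + 1.7²·0.73] + 1.0476 = 3.4984 + 1.0476 = 4.546.
Reliability = 4.546 / 6.2776 = 0.7242.

0.7242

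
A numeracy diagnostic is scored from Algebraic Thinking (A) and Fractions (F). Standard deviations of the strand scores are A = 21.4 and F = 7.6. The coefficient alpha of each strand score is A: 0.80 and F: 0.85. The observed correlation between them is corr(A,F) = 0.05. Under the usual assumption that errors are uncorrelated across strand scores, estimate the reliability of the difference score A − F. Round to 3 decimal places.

Var(A−F) = 21.4² + 7.6² − 2·21.4·7.6·0.05 = 515.72 − 16.264 = 499.456.
Because errors are independent across components, Cov(Tᵢ,Tⱼ) = Cov(Xᵢ,Xⱼ); the off-diagonal part of the true-score variance is the same as above.
True-score variance = [21.4²·0.80 + 7.6²·0.85] − 16.264 = 415.464 − 16.264 = 399.2.
Reliability = 399.2 / 499.456 = 0.799.

0.799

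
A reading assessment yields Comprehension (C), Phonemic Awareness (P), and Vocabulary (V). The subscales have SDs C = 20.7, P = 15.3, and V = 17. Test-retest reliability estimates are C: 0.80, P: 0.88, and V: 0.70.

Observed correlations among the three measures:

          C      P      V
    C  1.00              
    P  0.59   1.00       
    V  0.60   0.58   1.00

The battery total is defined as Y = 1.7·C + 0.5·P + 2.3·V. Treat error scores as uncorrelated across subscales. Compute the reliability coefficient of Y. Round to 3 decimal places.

0.861

Var(Y) = 1.7²·20.7² + 0.5²·15.3² + 2.3²·17² + 2·[0.85·20.7·15.3·0.59 + 3.91·20.7·17·0.60 + 1.15·15.3·17·0.58] = 2825.67 + 2315.75 = 5141.42.
With uncorrelated errors the cross-covariances are all true-score covariance, so they carry over unchanged; only the diagonal terms shrink to ρᵢσᵢ².
True-score variance = [1.7²·20.7²·0.80 + 0.5²·15.3²·0.88 + 2.3²·17²·0.70] + 2315.75 = 2112.34 + 2315.75 = 4428.08.
Reliability = 4428.08 / 5141.42 = 0.861.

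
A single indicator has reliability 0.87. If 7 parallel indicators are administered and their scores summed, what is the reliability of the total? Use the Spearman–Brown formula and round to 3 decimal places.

0.979

ρ_k = kρ / (1 + (k−1)ρ) = 7·0.87 / (1 + 6·0.87) = 6.090 / 6.220 = 0.979.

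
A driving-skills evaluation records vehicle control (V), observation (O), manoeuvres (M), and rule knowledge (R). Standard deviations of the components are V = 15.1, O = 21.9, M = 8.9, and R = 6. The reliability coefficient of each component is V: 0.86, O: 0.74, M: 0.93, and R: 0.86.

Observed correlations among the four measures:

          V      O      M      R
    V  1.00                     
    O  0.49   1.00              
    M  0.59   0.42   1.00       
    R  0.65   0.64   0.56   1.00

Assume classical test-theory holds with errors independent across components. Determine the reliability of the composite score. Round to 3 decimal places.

Var(V+O+M+R) = 15.1² + 21.9² + 8.9² + 6² + 2·[15.1·21.9·0.49 + 15.1·8.9·0.59 + 15.1·6·0.65 + 21.9·8.9·0.42 + 21.9·6·0.64 + 8.9·6·0.56] = 822.83 + 992.161 = 1814.99.
Under uncorrelated errors the observed covariances equal the true-score covariances, so only the own-variance terms attenuate.
True-score variance = [15.1²·0.86 + 21.9²·0.74 + 8.9²·0.93 + 6²·0.86] + 992.161 = 655.625 + 992.161 = 1647.79.
Reliability = 1647.79 / 1814.99 = 0.908.

0.908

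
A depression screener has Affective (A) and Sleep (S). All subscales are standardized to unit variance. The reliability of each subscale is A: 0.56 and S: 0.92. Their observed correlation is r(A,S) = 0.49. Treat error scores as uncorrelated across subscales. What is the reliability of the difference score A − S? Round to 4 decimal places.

0.4902

Var(A−S) = 1 + 1 − 2·0.49 = 2 − 0.98 = 1.02.
Under uncorrelated errors the observed covariances equal the true-score covariances, so only the own-variance terms attenuate.
True-score variance = [0.56 + 0.92] − 0.98 = 1.48 − 0.98 = 0.5.
Reliability = 0.5 / 1.02 = 0.4902.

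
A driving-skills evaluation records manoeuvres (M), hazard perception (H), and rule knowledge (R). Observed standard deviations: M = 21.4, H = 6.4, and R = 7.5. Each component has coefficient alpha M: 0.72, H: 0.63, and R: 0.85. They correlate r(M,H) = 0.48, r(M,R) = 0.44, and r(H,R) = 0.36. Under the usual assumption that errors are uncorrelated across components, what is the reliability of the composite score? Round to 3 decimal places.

Var(M+H+R) = 21.4² + 6.4² + 7.5² + 2·[21.4·6.4·0.48 + 21.4·7.5·0.44 + 6.4·7.5·0.36] = 555.17 + 307.282 = 862.452.
With uncorrelated errors the cross-covariances are all true-score covariance, so they carry over unchanged; only the diagonal terms shrink to ρᵢσᵢ².
True-score variance = [21.4²·0.72 + 6.4²·0.63 + 7.5²·0.85] + 307.282 = 403.348 + 307.282 = 710.63.
Reliability = 710.63 / 862.452 = 0.824.

0.824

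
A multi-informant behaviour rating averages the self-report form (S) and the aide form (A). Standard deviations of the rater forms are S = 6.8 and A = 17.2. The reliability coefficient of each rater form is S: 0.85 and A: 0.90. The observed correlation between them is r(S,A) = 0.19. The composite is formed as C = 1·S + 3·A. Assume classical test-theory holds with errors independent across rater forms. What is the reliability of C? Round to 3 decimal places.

0.904

Var(C) = 6.8² + 3²·17.2² + 2·[3·6.8·17.2·0.19] = 2708.8 + 133.334 = 2842.13.
Because errors are independent across components, Cov(Tᵢ,Tⱼ) = Cov(Xᵢ,Xⱼ); the off-diagonal part of the true-score variance is the same as above.
True-score variance = [6.8²·0.85 + 3²·17.2²·0.90] + 133.334 = 2435.61 + 133.334 = 2568.94.
Reliability = 2568.94 / 2842.13 = 0.904.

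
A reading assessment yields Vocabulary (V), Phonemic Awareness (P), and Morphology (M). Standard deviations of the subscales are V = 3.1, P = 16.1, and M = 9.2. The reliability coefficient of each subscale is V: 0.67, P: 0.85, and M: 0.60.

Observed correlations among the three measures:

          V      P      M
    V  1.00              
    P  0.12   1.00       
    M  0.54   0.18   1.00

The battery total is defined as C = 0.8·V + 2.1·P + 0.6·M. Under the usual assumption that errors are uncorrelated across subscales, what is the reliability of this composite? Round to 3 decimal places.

0.855

Var(C) = 0.8²·3.1² + 2.1²·16.1² + 0.6²·9.2² + 2·[1.68·3.1·16.1·0.12 + 0.48·3.1·9.2·0.54 + 1.26·16.1·9.2·0.18] = 1179.74 + 102.096 = 1281.83.
Because errors are independent across components, Cov(Tᵢ,Tⱼ) = Cov(Xᵢ,Xⱼ); the off-diagonal part of the true-score variance is the same as above.
True-score variance = [0.8²·3.1²·0.67 + 2.1²·16.1²·0.85 + 0.6²·9.2²·0.60] + 102.096 = 994.052 + 102.096 = 1096.15.
Reliability = 1096.15 / 1281.83 = 0.855.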